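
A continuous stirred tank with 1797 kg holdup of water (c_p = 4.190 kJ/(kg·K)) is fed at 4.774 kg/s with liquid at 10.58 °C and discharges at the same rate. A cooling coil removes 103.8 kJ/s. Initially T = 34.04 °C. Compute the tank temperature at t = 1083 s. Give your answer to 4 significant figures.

M c_p dT/dt = ṁ c_p (T_in − T) − Q̇.
Rearrange: dT/dt = (T_ss − T)/τ with τ = M/ṁ = 376.414 s and T_ss = T_in − Q̇/(ṁ c_p) = 5.39079 °C.
T approaches T_ss exponentially: T(t) = T_ss + (T₀ − T_ss) e^(−t/τ).
T(1083) = 5.39079 + (28.6492)·e^(−1083/376.414) = 5.39079 + (28.6492)·0.0562949 = 7.00360 °C.

7.004 °C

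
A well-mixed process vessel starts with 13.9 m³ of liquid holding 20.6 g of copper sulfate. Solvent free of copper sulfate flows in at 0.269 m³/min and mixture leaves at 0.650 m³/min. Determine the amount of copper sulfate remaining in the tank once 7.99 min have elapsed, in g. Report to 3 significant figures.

Let m(t) be the amount of copper sulfate. Volume: V(t) = V₀ + (Q_in − Q_out) t = 13.9 − 0.38100 t; V(7.99) = 10.856 m³.
Solute balance: dm/dt = 0 − Q_out C = −Q_out m/V(t).
dm/m = −Q_out dt/(V₀ − 0.38100 t); integrating gives ln(m/m₀) = −(Q_out/(Q_in−Q_out)) ln(V/V₀).
m = m₀ (V₀/V)^(Q_out/(Q_in−Q_out)) = 20.6 × (13.9/10.856)^(-1.7060) = 13.512 g.

13.5 g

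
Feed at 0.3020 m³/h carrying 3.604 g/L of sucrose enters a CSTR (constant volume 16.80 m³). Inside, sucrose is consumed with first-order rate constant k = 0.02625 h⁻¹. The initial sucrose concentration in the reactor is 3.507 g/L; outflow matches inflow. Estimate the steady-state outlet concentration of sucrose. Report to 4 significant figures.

1.465 g/L

Accumulation = in − out − consumed: V dC/dt = Q C_in − Q C − k V C.
At steady state: 0 = Q C_in − (Q + kV) C_ss, so C_ss = Q C_in/(Q + kV).
C_ss = 0.3020·3.604/(0.3020 + 0.02625·16.80) = 1.08841/0.743000 = 1.46488 g/L.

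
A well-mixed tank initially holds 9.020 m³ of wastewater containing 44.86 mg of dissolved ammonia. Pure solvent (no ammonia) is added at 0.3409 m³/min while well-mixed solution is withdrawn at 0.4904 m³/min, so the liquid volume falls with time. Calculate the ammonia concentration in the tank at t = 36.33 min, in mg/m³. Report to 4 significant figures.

Let m(t) be the amount of ammonia. Volume: V(t) = V₀ + (Q_in − Q_out) t = 9.020 − 0.149500 t; V(36.33) = 3.58866 m³.
No ammonia enters, so dm/dt = −Q_out · (m/V).
dm/m = −Q_out dt/(V₀ − 0.149500 t); integrating gives ln(m/m₀) = −(Q_out/(Q_in−Q_out)) ln(V/V₀).
m = m₀ (V₀/V)^(Q_out/(Q_in−Q_out)) = 44.86 × (9.020/3.58866)^(-3.28027) = 2.18200 mg.
C = m/V = 2.18200/3.58866 = 0.608025 mg/m³.

0.6080 mg/m³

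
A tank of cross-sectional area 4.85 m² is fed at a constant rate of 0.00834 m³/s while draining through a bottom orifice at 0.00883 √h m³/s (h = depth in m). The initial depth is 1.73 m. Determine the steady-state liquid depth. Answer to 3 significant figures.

0.892 m

A dh/dt = Q_in − 0.00883 √h. Steady state requires inflow = outflow:
Q_in = 0.00883 √h_ss ⇒ √h_ss = 0.00834/0.00883 = 0.94451.
h_ss = 0.94451² = 0.89209 m. (Since h₀ = 1.73 m > h_ss, the level will fall toward this value.)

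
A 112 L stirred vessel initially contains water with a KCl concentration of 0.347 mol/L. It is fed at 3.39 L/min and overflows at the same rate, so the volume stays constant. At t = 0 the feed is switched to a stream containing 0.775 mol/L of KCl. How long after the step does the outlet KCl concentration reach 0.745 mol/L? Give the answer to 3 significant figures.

Species balance: V dC/dt = Q(C_in − C) ⇒ τ = V/Q = 33.038 min.
C(t) = C_in + (C₀ − C_in) e^(−t/τ). Set C = 0.745 and solve for t:
e^(−t/τ) = (C − C_in)/(C₀ − C_in) = (0.745 − 0.775)/(0.347 − 0.775) = 0.070093
t = −τ ln(…) = 33.038 × 2.6579 = 87.813 min.

87.8 min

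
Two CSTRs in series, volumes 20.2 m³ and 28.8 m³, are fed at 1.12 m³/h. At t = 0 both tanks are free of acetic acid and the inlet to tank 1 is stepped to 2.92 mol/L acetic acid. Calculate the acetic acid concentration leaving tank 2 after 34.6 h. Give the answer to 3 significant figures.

1.38 mol/L

Each tank obeys Vᵢ dCᵢ/dt = Q(Cᵢ₋₁ − Cᵢ), so τᵢ = Vᵢ/Q.
τ₁ = 20.2/1.12 = 18.036 h; τ₂ = 28.8/1.12 = 25.714 h.
Tank 1: C₁ = C_in(1 − e^(−t/τ₁)). Tank 2 (τ₁ ≠ τ₂): C₂ = C_in[1 − (τ₁ e^(−t/τ₁) − τ₂ e^(−t/τ₂))/(τ₁ − τ₂)].
At t = 34.6: e^(−t/τ₁) = 0.14684, e^(−t/τ₂) = 0.26040.
C₂ = 2.92·[1 − (18.036·0.14684 − 25.714·0.26040)/(-7.6786)] = 2.92·0.47288 = 1.3808 mol/L.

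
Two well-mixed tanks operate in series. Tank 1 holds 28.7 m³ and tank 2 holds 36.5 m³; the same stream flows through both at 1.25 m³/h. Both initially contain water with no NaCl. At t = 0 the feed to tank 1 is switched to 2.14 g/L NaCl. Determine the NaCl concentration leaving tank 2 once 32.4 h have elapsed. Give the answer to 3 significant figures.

Time constants: τᵢ = Vᵢ/Q for each well-mixed tank.
τ₁ = 28.7/1.25 = 22.960 h; τ₂ = 36.5/1.25 = 29.200 h.
Solving the cascade with C₁(0)=C₂(0)=0 gives C₂(t) = C_in[1 − (τ₁ e^(−t/τ₁) − τ₂ e^(−t/τ₂))/(τ₁ − τ₂)].
At t = 32.4: e^(−t/τ₁) = 0.24386, e^(−t/τ₂) = 0.32969.
C₂ = 2.14·[1 − (22.960·0.24386 − 29.200·0.32969)/(-6.2400)] = 2.14·0.35449 = 0.75861 g/L.

0.759 g/L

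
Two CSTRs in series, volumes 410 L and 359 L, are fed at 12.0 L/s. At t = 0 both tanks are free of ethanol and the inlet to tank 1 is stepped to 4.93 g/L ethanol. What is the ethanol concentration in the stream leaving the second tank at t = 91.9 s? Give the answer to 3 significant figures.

Time constants: τᵢ = Vᵢ/Q for each well-mixed tank.
τ₁ = 410/12.0 = 34.167 s; τ₂ = 359/12.0 = 29.917 s.
Tank 1: C₁ = C_in(1 − e^(−t/τ₁)). Tank 2 (τ₁ ≠ τ₂): C₂ = C_in[1 − (τ₁ e^(−t/τ₁) − τ₂ e^(−t/τ₂))/(τ₁ − τ₂)].
At t = 91.9: e^(−t/τ₁) = 0.067897, e^(−t/τ₂) = 0.046335.
C₂ = 4.93·[1 − (34.167·0.067897 − 29.917·0.046335)/(4.2500)] = 4.93·0.78032 = 3.8470 g/L.

3.85 g/L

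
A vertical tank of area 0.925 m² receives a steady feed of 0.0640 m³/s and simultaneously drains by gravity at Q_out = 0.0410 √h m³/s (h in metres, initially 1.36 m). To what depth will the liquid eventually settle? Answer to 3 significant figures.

Unsteady balance on liquid volume: A dh/dt = Q_in − 0.0410 √h. At steady state dh/dt = 0:
Q_in = 0.0410 √h_ss ⇒ √h_ss = 0.0640/0.0410 = 1.5610.
h_ss = 1.5610² = 2.4366 m. (Since h₀ = 1.36 m < h_ss, the level will rise toward this value.)

2.44 m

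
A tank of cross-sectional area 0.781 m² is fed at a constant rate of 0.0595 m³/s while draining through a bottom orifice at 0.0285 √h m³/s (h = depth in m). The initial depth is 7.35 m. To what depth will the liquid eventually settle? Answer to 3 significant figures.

4.36 m

A dh/dt = Q_in − 0.0285 √h. Steady state requires inflow = outflow:
Q_in = 0.0285 √h_ss ⇒ √h_ss = 0.0595/0.0285 = 2.0877.
h_ss = 2.0877² = 4.3586 m. (Since h₀ = 7.35 m > h_ss, the level will fall toward this value.)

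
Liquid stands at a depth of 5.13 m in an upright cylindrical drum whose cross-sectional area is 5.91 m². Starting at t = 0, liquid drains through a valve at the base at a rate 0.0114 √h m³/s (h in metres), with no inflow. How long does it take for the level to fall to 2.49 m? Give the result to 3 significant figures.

712 s

With no inflow, A dh/dt = −0.0114 √h.
This is separable: 2 d(√h)/dt = −0.0114/A, so √h = √h₀ − (0.0114/(2A)) t.
t = 2A(√h₀ − √h)/0.0114 = 2·5.91·(√5.13 − √2.49)/0.0114
  = 11.820 × (2.2650 − 1.5780) / 0.0114 = 712.29 s.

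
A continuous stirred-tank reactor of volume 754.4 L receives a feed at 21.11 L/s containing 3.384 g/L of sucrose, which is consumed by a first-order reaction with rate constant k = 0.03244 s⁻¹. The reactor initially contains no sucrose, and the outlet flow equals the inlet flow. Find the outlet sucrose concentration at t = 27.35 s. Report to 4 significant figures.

1.267 g/L

V dC/dt = Q(C_in − C) − k V C.
This is linear with rate a = Q/V + k = 0.0604225 s⁻¹.
C_ss = Q C_in/(Q + kV) = 1.56718 g/L; C(t) = C_ss + (C₀ − C_ss) e^(−a t).
C(27.35) = 1.56718 + (-1.56718)·e^(−0.0604225·27.35) = 1.56718 + (-1.56718)·0.191560 = 1.26697 g/L.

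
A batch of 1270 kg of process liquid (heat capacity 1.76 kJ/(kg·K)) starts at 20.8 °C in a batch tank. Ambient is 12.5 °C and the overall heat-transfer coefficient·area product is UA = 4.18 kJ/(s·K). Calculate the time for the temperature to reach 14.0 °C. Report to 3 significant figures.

M c_p dT/dt = −UA(T − T_amb).
τ = M c_p/UA = 534.74 s; T_ss = T_amb = 12.500 °C.
T(t) = T_ss + (T₀ − T_ss)e^(−t/τ); set T = 14.0:
t = −τ ln[(T − T_ss)/(T₀ − T_ss)] = −534.74 · ln(0.18072) = 914.82 s.

915 s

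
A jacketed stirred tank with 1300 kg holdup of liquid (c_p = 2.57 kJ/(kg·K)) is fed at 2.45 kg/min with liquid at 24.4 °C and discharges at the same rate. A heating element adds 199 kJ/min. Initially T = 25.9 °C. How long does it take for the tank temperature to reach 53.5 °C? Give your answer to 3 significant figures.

M c_p dT/dt = ṁ c_p (T_in − T) + Q̇.
τ = M/ṁ = 530.61 min; T_ss = T_in + Q̇/(ṁ c_p) = 56.005 °C.
T(t) = T_ss + (T₀ − T_ss) e^(−t/τ). Set T = 53.5:
e^(−t/τ) = (53.5 − 56.005)/(25.9 − 56.005) = 0.083205
t = −530.61 · ln(0.083205) = 1319.3 min.

1320 min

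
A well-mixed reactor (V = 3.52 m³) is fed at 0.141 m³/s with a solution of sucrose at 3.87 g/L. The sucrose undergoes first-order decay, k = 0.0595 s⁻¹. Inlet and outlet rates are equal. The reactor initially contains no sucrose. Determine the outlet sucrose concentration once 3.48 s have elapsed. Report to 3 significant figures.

V dC/dt = Q(C_in − C) − k V C.
dC/dt = (Q/V) C_in − (Q/V + k) C; effective rate a = Q/V + k = 0.040057 + 0.0595 = 0.099557 s⁻¹.
C_ss = Q C_in/(Q + kV) = 1.5571 g/L; C(t) = C_ss + (C₀ − C_ss) e^(−a t).
C(3.48) = 1.5571 + (-1.5571)·e^(−0.099557·3.48) = 1.5571 + (-1.5571)·0.70719 = 0.45594 g/L.

0.456 g/L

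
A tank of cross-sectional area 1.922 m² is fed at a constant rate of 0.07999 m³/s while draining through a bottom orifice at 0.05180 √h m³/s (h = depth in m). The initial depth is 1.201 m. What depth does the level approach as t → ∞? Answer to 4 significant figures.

Level balance: A dh/dt = 0.07999 − 0.05180 √h. Setting dh/dt = 0:
Q_in = 0.05180 √h_ss ⇒ √h_ss = 0.07999/0.05180 = 1.54421.
h_ss = 1.54421² = 2.38458 m. (Since h₀ = 1.201 m < h_ss, the level will rise toward this value.)

2.385 m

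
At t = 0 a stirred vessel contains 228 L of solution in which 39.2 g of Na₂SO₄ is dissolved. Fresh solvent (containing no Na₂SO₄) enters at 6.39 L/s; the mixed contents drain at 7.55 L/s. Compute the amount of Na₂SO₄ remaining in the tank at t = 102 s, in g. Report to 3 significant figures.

0.335 g

Let m(t) be the amount of Na₂SO₄. Volume: V(t) = V₀ + (Q_in − Q_out) t = 228 − 1.1600 t; V(102) = 109.68 L.
Solute balance: dm/dt = 0 − Q_out C = −Q_out m/V(t).
Separate: dm/m = −Q_out dt/V(t) ⇒ ln(m/m₀) = −(Q_out/(Q_in−Q_out)) ln(V/V₀).
m = m₀ (V₀/V)^(Q_out/(Q_in−Q_out)) = 39.2 × (228/109.68)^(-6.5086) = 0.33481 g.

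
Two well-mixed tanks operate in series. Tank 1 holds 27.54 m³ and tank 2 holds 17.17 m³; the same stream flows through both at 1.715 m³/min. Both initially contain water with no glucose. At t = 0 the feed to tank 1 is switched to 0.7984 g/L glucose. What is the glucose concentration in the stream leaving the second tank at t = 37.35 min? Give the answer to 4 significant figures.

0.6229 g/L

Time constants: τᵢ = Vᵢ/Q for each well-mixed tank.
τ₁ = 27.54/1.715 = 16.0583 min; τ₂ = 17.17/1.715 = 10.0117 min.
Solving the cascade with C₁(0)=C₂(0)=0 gives C₂(t) = C_in[1 − (τ₁ e^(−t/τ₁) − τ₂ e^(−t/τ₂))/(τ₁ − τ₂)].
At t = 37.35: e^(−t/τ₁) = 0.0976956, e^(−t/τ₂) = 0.0239773.
C₂ = 0.7984·[1 − (16.0583·0.0976956 − 10.0117·0.0239773)/(6.04665)] = 0.7984·0.780246 = 0.622949 g/L.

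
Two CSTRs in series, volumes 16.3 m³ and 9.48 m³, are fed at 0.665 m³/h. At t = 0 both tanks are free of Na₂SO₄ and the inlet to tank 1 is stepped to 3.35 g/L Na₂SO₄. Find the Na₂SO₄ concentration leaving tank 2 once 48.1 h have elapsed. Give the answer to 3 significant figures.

2.38 g/L

Each tank obeys Vᵢ dCᵢ/dt = Q(Cᵢ₋₁ − Cᵢ), so τᵢ = Vᵢ/Q.
τ₁ = 16.3/0.665 = 24.511 h; τ₂ = 9.48/0.665 = 14.256 h.
Tank 1: C₁ = C_in(1 − e^(−t/τ₁)). Tank 2 (τ₁ ≠ τ₂): C₂ = C_in[1 − (τ₁ e^(−t/τ₁) − τ₂ e^(−t/τ₂))/(τ₁ − τ₂)].
At t = 48.1: e^(−t/τ₁) = 0.14053, e^(−t/τ₂) = 0.034249.
C₂ = 3.35·[1 − (24.511·0.14053 − 14.256·0.034249)/(10.256)] = 3.35·0.71175 = 2.3843 g/L.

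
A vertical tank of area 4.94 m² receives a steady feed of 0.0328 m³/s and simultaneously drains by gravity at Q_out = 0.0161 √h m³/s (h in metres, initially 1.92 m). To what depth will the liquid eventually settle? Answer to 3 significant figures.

Level balance: A dh/dt = 0.0328 − 0.0161 √h. Setting dh/dt = 0:
Q_in = 0.0161 √h_ss ⇒ √h_ss = 0.0328/0.0161 = 2.0373.
h_ss = 2.0373² = 4.1505 m. (Since h₀ = 1.92 m < h_ss, the level will rise toward this value.)

4.15 m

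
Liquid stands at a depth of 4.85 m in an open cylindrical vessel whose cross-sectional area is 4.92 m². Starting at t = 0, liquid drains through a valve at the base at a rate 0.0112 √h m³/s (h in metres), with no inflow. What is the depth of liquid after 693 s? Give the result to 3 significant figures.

2.00 m

Unsteady balance on liquid volume: A dh/dt = −0.0112 √h.
This is separable: 2 d(√h)/dt = −0.0112/A, so √h = √h₀ − (0.0112/(2A)) t.
√h = √4.85 − 0.0112·693/(2·4.92) = 2.2023 − 0.78878 = 1.4135.
h = 1.4135² = 1.9980 m.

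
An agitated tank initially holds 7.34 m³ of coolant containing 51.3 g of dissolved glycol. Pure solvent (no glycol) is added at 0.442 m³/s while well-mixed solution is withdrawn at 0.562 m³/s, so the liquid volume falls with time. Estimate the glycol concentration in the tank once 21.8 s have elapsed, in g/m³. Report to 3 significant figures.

Let m(t) be the amount of glycol. Volume: V(t) = V₀ + (Q_in − Q_out) t = 7.34 − 0.12000 t; V(21.8) = 4.7240 m³.
Species balance (pure solvent in): dm/dt = −Q_out · m/V(t).
Separate: dm/m = −Q_out dt/V(t) ⇒ ln(m/m₀) = −(Q_out/(Q_in−Q_out)) ln(V/V₀).
m = m₀ (V₀/V)^(Q_out/(Q_in−Q_out)) = 51.3 × (7.34/4.7240)^(-4.6833) = 6.5132 g.
C = m/V = 6.5132/4.7240 = 1.3787 g/m³.

1.38 g/m³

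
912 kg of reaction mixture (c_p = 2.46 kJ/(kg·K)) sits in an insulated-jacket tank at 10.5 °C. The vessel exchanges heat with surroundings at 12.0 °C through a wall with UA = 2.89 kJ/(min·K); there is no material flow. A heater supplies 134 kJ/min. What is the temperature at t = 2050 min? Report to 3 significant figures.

Lumped-capacitance energy balance: M c_p dT/dt = UA(T_amb − T) + Q̇.
dT/dt = (T_ss − T)/τ with T_ss = T_amb + Q̇/UA = 12.0 + 134/2.89 = 58.367 °C, τ = M c_p/UA = 912·2.46/2.89 = 776.30 min.
This is linear first-order; T(t) = T_ss + (T₀ − T_ss) e^(−t/τ).
T(2050) = 58.367 + (-47.867)·0.071310 = 54.953 °C.

55.0 °C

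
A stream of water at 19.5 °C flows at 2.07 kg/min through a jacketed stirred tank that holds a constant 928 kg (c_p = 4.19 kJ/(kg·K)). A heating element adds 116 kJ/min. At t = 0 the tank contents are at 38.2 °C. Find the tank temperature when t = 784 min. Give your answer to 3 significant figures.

33.8 °C

Energy balance: M c_p dT/dt = ṁ c_p (T_in − T) + 116.
Rearrange: dT/dt = (T_ss − T)/τ with τ = M/ṁ = 448.31 min and T_ss = T_in + Q̇/(ṁ c_p) = 32.874 °C.
T approaches T_ss exponentially: T(t) = T_ss + (T₀ − T_ss) e^(−t/τ).
T(784) = 32.874 + (5.3256)·e^(−784/448.31) = 32.874 + (5.3256)·0.17398 = 33.801 °C.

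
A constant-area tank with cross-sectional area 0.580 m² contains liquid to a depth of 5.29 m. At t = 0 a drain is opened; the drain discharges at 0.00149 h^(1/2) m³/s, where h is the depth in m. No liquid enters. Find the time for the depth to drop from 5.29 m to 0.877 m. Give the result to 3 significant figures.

A dh/dt = −Q_out = −0.00149 √h.
∫ h^(−1/2) dh = −(0.00149/A) ∫ dt, giving 2√h = 2√h₀ − (0.00149/A) t.
t = 2A(√h₀ − √h)/0.00149 = 2·0.580·(√5.29 − √0.877)/0.00149
  = 1.1600 × (2.3000 − 0.93648) / 0.00149 = 1061.5 s.

1060 s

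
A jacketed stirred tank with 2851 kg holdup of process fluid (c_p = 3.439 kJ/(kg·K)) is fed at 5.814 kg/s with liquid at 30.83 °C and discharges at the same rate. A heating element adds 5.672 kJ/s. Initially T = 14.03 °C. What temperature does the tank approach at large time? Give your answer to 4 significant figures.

M c_p dT/dt = ṁ c_p (T_in − T) + Q̇.
At steady state dT/dt = 0 ⇒ T_ss = T_in + Q̇/(ṁ c_p) = 30.83 + 5.672/(5.814·3.439) = 31.1137 °C.

31.11 °C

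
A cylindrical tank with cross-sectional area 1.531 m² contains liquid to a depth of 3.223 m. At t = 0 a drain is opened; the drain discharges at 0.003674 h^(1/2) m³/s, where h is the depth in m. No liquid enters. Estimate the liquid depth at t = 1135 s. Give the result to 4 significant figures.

With no inflow, A dh/dt = −0.003674 √h.
Separate and integrate: 2(√h − √h₀) = −(0.003674/A) t.
√h = √3.223 − 0.003674·1135/(2·1.531) = 1.79527 − 1.36185 = 0.433420.
h = 0.433420² = 0.187853 m.

0.1879 m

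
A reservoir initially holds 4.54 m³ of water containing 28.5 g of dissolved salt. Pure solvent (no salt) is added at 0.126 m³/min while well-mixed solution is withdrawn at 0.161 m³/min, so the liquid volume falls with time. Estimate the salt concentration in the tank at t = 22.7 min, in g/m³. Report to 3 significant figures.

3.14 g/m³

Total volume: dV/dt = Q_in − Q_out = -0.035000 m³/min, so V(t) = 4.54 − 0.035000 t and V(22.7) = 3.7455 m³.
Solute balance: dm/dt = 0 − Q_out C = −Q_out m/V(t).
dm/m = −Q_out dt/(V₀ − 0.035000 t); integrating gives ln(m/m₀) = −(Q_out/(Q_in−Q_out)) ln(V/V₀).
m = m₀ (V₀/V)^(Q_out/(Q_in−Q_out)) = 28.5 × (4.54/3.7455)^(-4.6000) = 11.763 g.
C = m/V = 11.763/3.7455 = 3.1407 g/m³.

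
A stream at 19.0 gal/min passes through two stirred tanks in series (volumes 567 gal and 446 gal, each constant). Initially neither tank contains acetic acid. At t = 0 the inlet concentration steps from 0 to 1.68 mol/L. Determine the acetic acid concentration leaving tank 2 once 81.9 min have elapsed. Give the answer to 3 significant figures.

Time constants: τᵢ = Vᵢ/Q for each well-mixed tank.
τ₁ = 567/19.0 = 29.842 min; τ₂ = 446/19.0 = 23.474 min.
Tank 1: C₁ = C_in(1 − e^(−t/τ₁)). Tank 2 (τ₁ ≠ τ₂): C₂ = C_in[1 − (τ₁ e^(−t/τ₁) − τ₂ e^(−t/τ₂))/(τ₁ − τ₂)].
At t = 81.9: e^(−t/τ₁) = 0.064284, e^(−t/τ₂) = 0.030531.
C₂ = 1.68·[1 − (29.842·0.064284 − 23.474·0.030531)/(6.3684)] = 1.68·0.81130 = 1.3630 mol/L.

1.36 mol/L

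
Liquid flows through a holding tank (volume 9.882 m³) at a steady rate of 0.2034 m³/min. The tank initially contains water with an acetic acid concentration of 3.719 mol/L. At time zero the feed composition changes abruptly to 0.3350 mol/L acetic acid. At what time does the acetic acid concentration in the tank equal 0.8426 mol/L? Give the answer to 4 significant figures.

92.17 min

Mass balance on the solute (V constant): V dC/dt = Q(C_in − C), so τ = V/Q = 48.5841 min.
C(t) = C_in + (C₀ − C_in) e^(−t/τ). Set C = 0.8426 and solve for t:
e^(−t/τ) = (C − C_in)/(C₀ − C_in) = (0.8426 − 0.3350)/(3.719 − 0.3350) = 0.150000
t = −τ ln(…) = 48.5841 × 1.89712 = 92.1698 min.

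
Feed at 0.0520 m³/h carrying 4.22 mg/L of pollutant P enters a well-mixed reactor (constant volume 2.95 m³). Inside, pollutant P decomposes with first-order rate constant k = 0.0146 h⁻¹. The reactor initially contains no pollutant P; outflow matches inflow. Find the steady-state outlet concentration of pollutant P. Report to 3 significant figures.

2.31 mg/L

Accumulation = in − out − consumed: V dC/dt = Q C_in − Q C − k V C.
At steady state: 0 = Q C_in − (Q + kV) C_ss, so C_ss = Q C_in/(Q + kV).
C_ss = 0.0520·4.22/(0.0520 + 0.0146·2.95) = 0.21944/0.095070 = 2.3082 mg/L.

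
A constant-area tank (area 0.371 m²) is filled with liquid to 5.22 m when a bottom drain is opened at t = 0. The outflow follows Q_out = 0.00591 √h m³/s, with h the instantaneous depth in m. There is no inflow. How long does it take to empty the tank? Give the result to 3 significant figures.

287 s

A dh/dt = −Q_out = −0.00591 √h.
This is separable: 2 d(√h)/dt = −0.00591/A, so √h = √h₀ − (0.00591/(2A)) t.
Tank is empty when √h = 0: t_empty = 2A√h₀/0.00591.
t_empty = 2·0.371·√5.22/0.00591 = 0.74200·2.2847/0.00591 = 286.85 s.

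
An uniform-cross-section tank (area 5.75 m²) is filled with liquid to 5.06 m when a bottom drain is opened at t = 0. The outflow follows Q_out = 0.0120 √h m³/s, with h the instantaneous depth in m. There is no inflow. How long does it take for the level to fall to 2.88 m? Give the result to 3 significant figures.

529 s

Accumulation of liquid (constant cross-section A): A dh/dt = −0.0120 √h.
Separate and integrate: 2(√h − √h₀) = −(0.0120/A) t.
t = 2A(√h₀ − √h)/0.0120 = 2·5.75·(√5.06 − √2.88)/0.0120
  = 11.500 × (2.2494 − 1.6971) / 0.0120 = 529.37 s.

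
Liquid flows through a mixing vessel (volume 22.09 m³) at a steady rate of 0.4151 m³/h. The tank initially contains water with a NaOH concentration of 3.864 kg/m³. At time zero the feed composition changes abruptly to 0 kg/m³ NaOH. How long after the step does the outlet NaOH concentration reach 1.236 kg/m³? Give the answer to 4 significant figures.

Species balance: V dC/dt = Q(C_in − C) ⇒ τ = V/Q = 53.2161 h.
C(t) = C_in + (C₀ − C_in) e^(−t/τ). Set C = 1.236 and solve for t:
e^(−t/τ) = (C − C_in)/(C₀ − C_in) = (1.236 − 0)/(3.864 − 0) = 0.319876
t = −τ ln(…) = 53.2161 × 1.13982 = 60.6569 h.

60.66 h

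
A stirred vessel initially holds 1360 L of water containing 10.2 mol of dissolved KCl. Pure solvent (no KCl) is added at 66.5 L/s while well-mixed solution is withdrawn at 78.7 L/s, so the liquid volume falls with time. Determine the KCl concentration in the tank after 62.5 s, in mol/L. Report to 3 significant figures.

Total volume: dV/dt = Q_in − Q_out = -12.200 L/s, so V(t) = 1360 − 12.200 t and V(62.5) = 597.50 L.
No KCl enters, so dm/dt = −Q_out · (m/V).
dm/m = −Q_out dt/(V₀ − 12.200 t); integrating gives ln(m/m₀) = −(Q_out/(Q_in−Q_out)) ln(V/V₀).
m = m₀ (V₀/V)^(Q_out/(Q_in−Q_out)) = 10.2 × (1360/597.50)^(-6.4508) = 0.050625 mol.
C = m/V = 0.050625/597.50 = 8.4727e-05 mol/L.

8.47e-05 mol/L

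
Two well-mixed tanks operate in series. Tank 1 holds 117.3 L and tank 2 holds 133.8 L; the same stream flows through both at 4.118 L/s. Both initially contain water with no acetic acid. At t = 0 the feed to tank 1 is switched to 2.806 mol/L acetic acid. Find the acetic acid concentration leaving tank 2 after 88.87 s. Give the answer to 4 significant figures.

2.211 mol/L

Species balance on tank i: dCᵢ/dt = (Cᵢ₋₁ − Cᵢ)/τᵢ with τᵢ = Vᵢ/Q.
τ₁ = 117.3/4.118 = 28.4847 s; τ₂ = 133.8/4.118 = 32.4915 s.
Tank 1: C₁ = C_in(1 − e^(−t/τ₁)). Tank 2 (τ₁ ≠ τ₂): C₂ = C_in[1 − (τ₁ e^(−t/τ₁) − τ₂ e^(−t/τ₂))/(τ₁ − τ₂)].
At t = 88.87: e^(−t/τ₁) = 0.0441607, e^(−t/τ₂) = 0.0648825.
C₂ = 2.806·[1 − (28.4847·0.0441607 − 32.4915·0.0648825)/(-4.00680)] = 2.806·0.787804 = 2.21058 mol/L.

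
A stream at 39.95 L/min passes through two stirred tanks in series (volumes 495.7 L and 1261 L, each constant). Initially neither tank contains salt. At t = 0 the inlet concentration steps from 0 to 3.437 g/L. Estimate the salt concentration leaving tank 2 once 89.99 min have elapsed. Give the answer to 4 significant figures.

Each tank obeys Vᵢ dCᵢ/dt = Q(Cᵢ₋₁ − Cᵢ), so τᵢ = Vᵢ/Q.
τ₁ = 495.7/39.95 = 12.4080 min; τ₂ = 1261/39.95 = 31.5645 min.
Tank 1: C₁ = C_in(1 − e^(−t/τ₁)). Tank 2 (τ₁ ≠ τ₂): C₂ = C_in[1 − (τ₁ e^(−t/τ₁) − τ₂ e^(−t/τ₂))/(τ₁ − τ₂)].
At t = 89.99: e^(−t/τ₁) = 0.000708349, e^(−t/τ₂) = 0.0577870.
C₂ = 3.437·[1 − (12.4080·0.000708349 − 31.5645·0.0577870)/(-19.1564)] = 3.437·0.905242 = 3.11132 g/L.

3.111 g/L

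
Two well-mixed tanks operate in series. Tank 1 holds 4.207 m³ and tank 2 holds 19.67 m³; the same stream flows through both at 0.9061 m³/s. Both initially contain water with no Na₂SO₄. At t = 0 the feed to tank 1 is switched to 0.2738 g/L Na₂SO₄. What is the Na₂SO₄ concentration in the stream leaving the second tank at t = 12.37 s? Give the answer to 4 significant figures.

Species balance on tank i: dCᵢ/dt = (Cᵢ₋₁ − Cᵢ)/τᵢ with τᵢ = Vᵢ/Q.
τ₁ = 4.207/0.9061 = 4.64298 s; τ₂ = 19.67/0.9061 = 21.7084 s.
Solving the cascade with C₁(0)=C₂(0)=0 gives C₂(t) = C_in[1 − (τ₁ e^(−t/τ₁) − τ₂ e^(−t/τ₂))/(τ₁ − τ₂)].
At t = 12.37: e^(−t/τ₁) = 0.0696523, e^(−t/τ₂) = 0.565624.
C₂ = 0.2738·[1 − (4.64298·0.0696523 − 21.7084·0.565624)/(-17.0654)] = 0.2738·0.299437 = 0.0819859 g/L.

0.08199 g/L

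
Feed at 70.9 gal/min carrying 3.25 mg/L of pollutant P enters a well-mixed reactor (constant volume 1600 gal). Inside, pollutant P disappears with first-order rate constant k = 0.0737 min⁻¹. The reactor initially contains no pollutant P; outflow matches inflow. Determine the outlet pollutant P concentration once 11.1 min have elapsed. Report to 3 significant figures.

0.891 mg/L

Accumulation = in − out − consumed: V dC/dt = Q C_in − Q C − k V C.
This is linear with rate a = Q/V + k = 0.11801 min⁻¹.
C_ss = Q C_in/(Q + kV) = 1.2203 mg/L; C(t) = C_ss + (C₀ − C_ss) e^(−a t).
C(11.1) = 1.2203 + (-1.2203)·e^(−0.11801·11.1) = 1.2203 + (-1.2203)·0.26984 = 0.89105 mg/L.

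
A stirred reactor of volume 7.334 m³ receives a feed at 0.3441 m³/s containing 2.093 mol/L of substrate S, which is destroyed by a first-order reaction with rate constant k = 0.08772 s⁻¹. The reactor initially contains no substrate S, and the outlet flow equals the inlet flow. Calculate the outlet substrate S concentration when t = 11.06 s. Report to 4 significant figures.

0.5648 mol/L

V dC/dt = Q(C_in − C) − k V C.
This is linear with rate a = Q/V + k = 0.134638 s⁻¹.
C_ss = Q C_in/(Q + kV) = 0.729363 mol/L; C(t) = C_ss + (C₀ − C_ss) e^(−a t).
C(11.06) = 0.729363 + (-0.729363)·e^(−0.134638·11.06) = 0.729363 + (-0.729363)·0.225575 = 0.564837 mol/L.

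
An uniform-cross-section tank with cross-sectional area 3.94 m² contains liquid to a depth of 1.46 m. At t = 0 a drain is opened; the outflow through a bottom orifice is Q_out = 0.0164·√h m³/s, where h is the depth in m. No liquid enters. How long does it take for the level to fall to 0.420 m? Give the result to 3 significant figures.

269 s

With no inflow, A dh/dt = −0.0164 √h.
∫ h^(−1/2) dh = −(0.0164/A) ∫ dt, giving 2√h = 2√h₀ − (0.0164/A) t.
t = 2A(√h₀ − √h)/0.0164 = 2·3.94·(√1.46 − √0.420)/0.0164
  = 7.8800 × (1.2083 − 0.64807) / 0.0164 = 269.18 s.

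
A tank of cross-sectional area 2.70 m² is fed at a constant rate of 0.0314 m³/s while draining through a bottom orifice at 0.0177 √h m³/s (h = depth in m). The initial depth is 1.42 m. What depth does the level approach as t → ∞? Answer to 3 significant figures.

3.15 m

A dh/dt = Q_in − 0.0177 √h. Steady state requires inflow = outflow:
Q_in = 0.0177 √h_ss ⇒ √h_ss = 0.0314/0.0177 = 1.7740.
h_ss = 1.7740² = 3.1471 m. (Since h₀ = 1.42 m < h_ss, the level will rise toward this value.)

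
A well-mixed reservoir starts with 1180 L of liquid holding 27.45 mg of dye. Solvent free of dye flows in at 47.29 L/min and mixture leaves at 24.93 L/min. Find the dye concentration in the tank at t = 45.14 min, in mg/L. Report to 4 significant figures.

Total volume: dV/dt = Q_in − Q_out = 22.3600 L/min, so V(t) = 1180 + 22.3600 t and V(45.14) = 2189.33 L.
Solute balance: dm/dt = 0 − Q_out C = −Q_out m/V(t).
Separate: dm/m = −Q_out dt/V(t) ⇒ ln(m/m₀) = −(Q_out/(Q_in−Q_out)) ln(V/V₀).
m = m₀ (V₀/V)^(Q_out/(Q_in−Q_out)) = 27.45 × (1180/2189.33)^(1.11494) = 13.7804 mg.
C = m/V = 13.7804/2189.33 = 0.00629433 mg/L.

0.006294 mg/L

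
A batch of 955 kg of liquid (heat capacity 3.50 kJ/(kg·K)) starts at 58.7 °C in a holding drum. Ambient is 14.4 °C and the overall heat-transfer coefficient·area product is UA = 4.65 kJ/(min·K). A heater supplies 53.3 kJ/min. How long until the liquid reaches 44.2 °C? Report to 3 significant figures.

419 min

Lumped-capacitance energy balance: M c_p dT/dt = UA(T_amb − T) + Q̇.
τ = M c_p/UA = 718.82 min; T_ss = T_amb + Q̇/UA = 14.4 + 53.3/4.65 = 25.862 °C.
T(t) = T_ss + (T₀ − T_ss)e^(−t/τ); set T = 44.2:
t = −τ ln[(T − T_ss)/(T₀ − T_ss)] = −718.82 · ln(0.55843) = 418.80 min.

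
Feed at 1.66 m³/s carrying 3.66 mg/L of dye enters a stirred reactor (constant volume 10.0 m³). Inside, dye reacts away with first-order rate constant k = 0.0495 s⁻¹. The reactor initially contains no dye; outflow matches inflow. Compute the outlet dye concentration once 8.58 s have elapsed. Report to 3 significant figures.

V dC/dt = Q(C_in − C) − k V C.
dC/dt = (Q/V) C_in − (Q/V + k) C; effective rate a = Q/V + k = 0.16600 + 0.0495 = 0.21550 s⁻¹.
C_ss = Q C_in/(Q + kV) = 2.8193 mg/L; C(t) = C_ss + (C₀ − C_ss) e^(−a t).
C(8.58) = 2.8193 + (-2.8193)·e^(−0.21550·8.58) = 2.8193 + (-2.8193)·0.15740 = 2.3756 mg/L.

2.38 mg/L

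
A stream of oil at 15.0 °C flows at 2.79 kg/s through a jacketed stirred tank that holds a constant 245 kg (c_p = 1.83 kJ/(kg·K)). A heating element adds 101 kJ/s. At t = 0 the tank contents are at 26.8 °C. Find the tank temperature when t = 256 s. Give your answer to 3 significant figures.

M c_p dT/dt = ṁ c_p (T_in − T) + Q̇.
Rearrange: dT/dt = (T_ss − T)/τ with τ = M/ṁ = 87.814 s and T_ss = T_in + Q̇/(ṁ c_p) = 34.782 °C.
T approaches T_ss exponentially: T(t) = T_ss + (T₀ − T_ss) e^(−t/τ).
T(256) = 34.782 + (-7.9818)·e^(−256/87.814) = 34.782 + (-7.9818)·0.054190 = 34.349 °C.

34.3 °C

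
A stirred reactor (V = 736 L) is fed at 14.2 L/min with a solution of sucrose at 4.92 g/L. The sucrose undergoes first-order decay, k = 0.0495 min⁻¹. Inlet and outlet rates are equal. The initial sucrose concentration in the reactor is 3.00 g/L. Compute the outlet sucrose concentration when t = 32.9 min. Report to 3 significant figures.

1.55 g/L

Accumulation = in − out − consumed: V dC/dt = Q C_in − Q C − k V C.
dC/dt = (Q/V) C_in − (Q/V + k) C; effective rate a = Q/V + k = 0.019293 + 0.0495 = 0.068793 min⁻¹.
C_ss = Q C_in/(Q + kV) = 1.3798 g/L; C(t) = C_ss + (C₀ − C_ss) e^(−a t).
C(32.9) = 1.3798 + (1.6202)·e^(−0.068793·32.9) = 1.3798 + (1.6202)·0.10401 = 1.5483 g/L.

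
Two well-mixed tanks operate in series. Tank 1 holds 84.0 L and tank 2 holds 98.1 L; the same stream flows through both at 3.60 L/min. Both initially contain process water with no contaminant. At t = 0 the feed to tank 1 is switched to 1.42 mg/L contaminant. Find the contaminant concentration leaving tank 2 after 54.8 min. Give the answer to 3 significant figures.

0.906 mg/L

Time constants: τᵢ = Vᵢ/Q for each well-mixed tank.
τ₁ = 84.0/3.60 = 23.333 min; τ₂ = 98.1/3.60 = 27.250 min.
Tank 1: C₁ = C_in(1 − e^(−t/τ₁)). Tank 2 (τ₁ ≠ τ₂): C₂ = C_in[1 − (τ₁ e^(−t/τ₁) − τ₂ e^(−t/τ₂))/(τ₁ − τ₂)].
At t = 54.8: e^(−t/τ₁) = 0.095506, e^(−t/τ₂) = 0.13385.
C₂ = 1.42·[1 − (23.333·0.095506 − 27.250·0.13385)/(-3.9167)] = 1.42·0.63769 = 0.90552 mg/L.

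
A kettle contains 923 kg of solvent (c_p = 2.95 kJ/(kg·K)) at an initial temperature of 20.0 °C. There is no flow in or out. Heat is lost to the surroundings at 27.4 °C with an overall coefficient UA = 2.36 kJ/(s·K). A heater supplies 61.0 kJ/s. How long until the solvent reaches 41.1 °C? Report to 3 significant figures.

1160 s

Lumped-capacitance energy balance: M c_p dT/dt = UA(T_amb − T) + Q̇.
τ = M c_p/UA = 1153.8 s; T_ss = T_amb + Q̇/UA = 27.4 + 61.0/2.36 = 53.247 °C.
T(t) = T_ss + (T₀ − T_ss)e^(−t/τ); set T = 41.1:
t = −τ ln[(T − T_ss)/(T₀ − T_ss)] = −1153.8 · ln(0.36537) = 1161.7 s.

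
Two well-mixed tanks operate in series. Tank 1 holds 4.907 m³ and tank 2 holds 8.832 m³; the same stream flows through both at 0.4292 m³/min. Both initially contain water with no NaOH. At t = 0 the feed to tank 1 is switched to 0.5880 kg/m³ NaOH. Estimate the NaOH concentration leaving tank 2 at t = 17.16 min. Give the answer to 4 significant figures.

Species balance on tank i: dCᵢ/dt = (Cᵢ₋₁ − Cᵢ)/τᵢ with τᵢ = Vᵢ/Q.
τ₁ = 4.907/0.4292 = 11.4329 min; τ₂ = 8.832/0.4292 = 20.5778 min.
Tank 1: C₁ = C_in(1 − e^(−t/τ₁)). Tank 2 (τ₁ ≠ τ₂): C₂ = C_in[1 − (τ₁ e^(−t/τ₁) − τ₂ e^(−t/τ₂))/(τ₁ − τ₂)].
At t = 17.16: e^(−t/τ₁) = 0.222922, e^(−t/τ₂) = 0.434349.
C₂ = 0.5880·[1 − (11.4329·0.222922 − 20.5778·0.434349)/(-9.14492)] = 0.5880·0.301328 = 0.177181 kg/m³.

0.1772 kg/m³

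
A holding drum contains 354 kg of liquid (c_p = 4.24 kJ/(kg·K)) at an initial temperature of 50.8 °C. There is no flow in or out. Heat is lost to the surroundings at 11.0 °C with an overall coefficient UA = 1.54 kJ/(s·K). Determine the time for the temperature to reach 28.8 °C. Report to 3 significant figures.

Lumped-capacitance energy balance: M c_p dT/dt = UA(T_amb − T).
τ = M c_p/UA = 974.65 s; T_ss = T_amb = 11.000 °C.
T(t) = T_ss + (T₀ − T_ss)e^(−t/τ); set T = 28.8:
t = −τ ln[(T − T_ss)/(T₀ − T_ss)] = −974.65 · ln(0.44724) = 784.27 s.

784 s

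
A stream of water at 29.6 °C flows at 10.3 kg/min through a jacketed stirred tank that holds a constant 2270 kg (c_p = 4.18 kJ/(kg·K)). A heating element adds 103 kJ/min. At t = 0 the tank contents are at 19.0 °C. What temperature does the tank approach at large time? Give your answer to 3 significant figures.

32.0 °C

M c_p dT/dt = ṁ c_p (T_in − T) + Q̇.
At steady state dT/dt = 0 ⇒ T_ss = T_in + Q̇/(ṁ c_p) = 29.6 + 103/(10.3·4.18) = 31.992 °C.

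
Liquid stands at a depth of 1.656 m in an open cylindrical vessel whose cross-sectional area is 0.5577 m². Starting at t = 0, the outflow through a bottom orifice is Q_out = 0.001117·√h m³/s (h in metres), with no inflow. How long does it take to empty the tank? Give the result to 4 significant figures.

With no inflow, A dh/dt = −0.001117 √h.
This is separable: 2 d(√h)/dt = −0.001117/A, so √h = √h₀ − (0.001117/(2A)) t.
Set h = 0: 2√h₀ = (0.001117/A) t_empty ⇒ t_empty = 2A√h₀/0.001117.
t_empty = 2·0.5577·√1.656/0.001117 = 1.11540·1.28686/0.001117 = 1285.01 s.

1285 s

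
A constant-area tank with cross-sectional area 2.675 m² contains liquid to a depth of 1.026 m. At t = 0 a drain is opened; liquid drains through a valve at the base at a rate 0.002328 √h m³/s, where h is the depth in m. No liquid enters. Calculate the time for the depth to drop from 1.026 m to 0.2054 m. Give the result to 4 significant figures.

1286 s

Unsteady balance on liquid volume: A dh/dt = −0.002328 √h.
This is separable: 2 d(√h)/dt = −0.002328/A, so √h = √h₀ − (0.002328/(2A)) t.
t = 2A(√h₀ − √h)/0.002328 = 2·2.675·(√1.026 − √0.2054)/0.002328
  = 5.35000 × (1.01292 − 0.453211) / 0.002328 = 1286.27 s.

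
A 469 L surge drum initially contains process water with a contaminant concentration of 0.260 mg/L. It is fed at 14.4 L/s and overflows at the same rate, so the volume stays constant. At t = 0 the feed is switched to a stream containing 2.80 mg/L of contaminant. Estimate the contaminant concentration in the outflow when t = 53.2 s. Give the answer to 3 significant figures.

Species balance on the tank: V dC/dt = Q(C_in − C).
Time constant τ = V/Q = 469/14.4 = 32.569 s.
Solution: C(t) = C_in + (C₀ − C_in) e^(−t/τ).
C(53.2) = 2.80 + (0.260 − 2.80)·e^(−53.2/32.569) = 2.80 + (-2.5400)·0.19526 = 2.3040 mg/L.

2.30 mg/L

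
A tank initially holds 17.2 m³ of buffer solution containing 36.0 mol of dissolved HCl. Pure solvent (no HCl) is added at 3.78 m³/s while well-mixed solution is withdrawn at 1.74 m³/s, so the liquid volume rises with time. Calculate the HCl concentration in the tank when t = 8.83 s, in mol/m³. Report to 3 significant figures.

0.555 mol/m³

Let m(t) be the amount of HCl. Volume: V(t) = V₀ + (Q_in − Q_out) t = 17.2 + 2.0400 t; V(8.83) = 35.213 m³.
No HCl enters, so dm/dt = −Q_out · (m/V).
dm/m = −Q_out dt/(V₀ + 2.0400 t); integrating gives ln(m/m₀) = −(Q_out/(Q_in−Q_out)) ln(V/V₀).
m = m₀ (V₀/V)^(Q_out/(Q_in−Q_out)) = 36.0 × (17.2/35.213)^(0.85294) = 19.538 mol.
C = m/V = 19.538/35.213 = 0.55486 mol/m³.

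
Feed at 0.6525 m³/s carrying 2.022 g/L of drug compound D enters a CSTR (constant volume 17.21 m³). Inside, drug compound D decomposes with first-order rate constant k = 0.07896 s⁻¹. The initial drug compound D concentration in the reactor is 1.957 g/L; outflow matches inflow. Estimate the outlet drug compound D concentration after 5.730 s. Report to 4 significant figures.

Species balance: V dC/dt = Q C_in − Q C − k V C.
This is linear with rate a = Q/V + k = 0.116874 s⁻¹.
C_ss = Q C_in/(Q + kV) = 0.655938 g/L; C(t) = C_ss + (C₀ − C_ss) e^(−a t).
C(5.730) = 0.655938 + (1.30106)·e^(−0.116874·5.730) = 0.655938 + (1.30106)·0.511868 = 1.32191 g/L.

1.322 g/L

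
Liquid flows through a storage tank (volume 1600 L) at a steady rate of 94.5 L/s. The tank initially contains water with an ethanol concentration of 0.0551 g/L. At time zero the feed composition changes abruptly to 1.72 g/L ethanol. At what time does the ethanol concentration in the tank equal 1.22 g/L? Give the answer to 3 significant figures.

20.4 s

Unsteady species balance (constant V, well mixed): V dC/dt = Q(C_in − C), so τ = V/Q = 16.931 s.
C(t) = C_in + (C₀ − C_in) e^(−t/τ). Set C = 1.22 and solve for t:
e^(−t/τ) = (C − C_in)/(C₀ − C_in) = (1.22 − 1.72)/(0.0551 − 1.72) = 0.30032
t = −τ ln(…) = 16.931 × 1.2029 = 20.367 s.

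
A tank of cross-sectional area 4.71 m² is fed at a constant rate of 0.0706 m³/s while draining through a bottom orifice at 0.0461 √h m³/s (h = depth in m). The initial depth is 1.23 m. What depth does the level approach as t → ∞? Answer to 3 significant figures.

Volume balance on the tank: A dh/dt = Q_in − 0.0461 √h. At steady state dh/dt = 0:
Q_in = 0.0461 √h_ss ⇒ √h_ss = 0.0706/0.0461 = 1.5315.
h_ss = 1.5315² = 2.3453 m. (Since h₀ = 1.23 m < h_ss, the level will rise toward this value.)

2.35 m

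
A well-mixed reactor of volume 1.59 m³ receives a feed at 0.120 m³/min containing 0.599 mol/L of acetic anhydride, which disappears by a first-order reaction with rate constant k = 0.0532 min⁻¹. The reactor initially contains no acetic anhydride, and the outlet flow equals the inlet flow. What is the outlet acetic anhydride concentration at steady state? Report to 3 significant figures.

0.351 mol/L

V dC/dt = Q(C_in − C) − k V C.
At steady state: 0 = Q C_in − (Q + kV) C_ss, so C_ss = Q C_in/(Q + kV).
C_ss = 0.120·0.599/(0.120 + 0.0532·1.59) = 0.071880/0.20459 = 0.35134 mol/L.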